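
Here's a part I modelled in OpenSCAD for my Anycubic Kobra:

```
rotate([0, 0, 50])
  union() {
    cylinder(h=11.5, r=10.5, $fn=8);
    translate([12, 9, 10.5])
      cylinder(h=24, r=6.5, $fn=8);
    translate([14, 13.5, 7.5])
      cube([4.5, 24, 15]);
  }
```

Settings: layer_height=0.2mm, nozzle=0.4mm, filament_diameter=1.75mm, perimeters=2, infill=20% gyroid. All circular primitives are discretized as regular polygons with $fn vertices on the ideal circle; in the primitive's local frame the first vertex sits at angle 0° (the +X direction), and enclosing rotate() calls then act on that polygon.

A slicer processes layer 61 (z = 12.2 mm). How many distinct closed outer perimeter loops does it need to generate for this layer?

At z = 12.2 mm: the cylinder is absent (z outside [0, 11.5]); the r=6.5 cylinder at (12, 9) contributes a regular 8-gon of circumradius 6.5; the cube at (14, 13.5) (footprint 4.5×24) is included at this height; Combining (union): the regions partially overlap (shared area 1.65 mm²), so overlapping operands fuse into one piece — 1 connected region; (whole slice rotated 50° about Z — lengths, areas and connectivity unchanged). The result has 1 disconnected region.

1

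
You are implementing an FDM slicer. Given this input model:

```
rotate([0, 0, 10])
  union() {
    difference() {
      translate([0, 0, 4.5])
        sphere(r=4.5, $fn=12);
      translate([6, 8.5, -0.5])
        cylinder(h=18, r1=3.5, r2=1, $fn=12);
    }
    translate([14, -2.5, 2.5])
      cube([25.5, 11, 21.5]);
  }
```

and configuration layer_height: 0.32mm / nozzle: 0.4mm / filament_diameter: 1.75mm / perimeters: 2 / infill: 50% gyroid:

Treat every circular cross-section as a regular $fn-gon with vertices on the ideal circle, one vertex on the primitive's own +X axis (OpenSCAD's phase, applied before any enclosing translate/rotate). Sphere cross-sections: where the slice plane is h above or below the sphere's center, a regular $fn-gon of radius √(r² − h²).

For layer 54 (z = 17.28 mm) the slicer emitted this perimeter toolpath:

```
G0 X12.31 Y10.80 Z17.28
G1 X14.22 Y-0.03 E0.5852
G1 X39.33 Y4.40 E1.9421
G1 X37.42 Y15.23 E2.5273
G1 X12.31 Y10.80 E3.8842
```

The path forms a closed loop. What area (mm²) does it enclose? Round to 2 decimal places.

280.40 mm²

Apply the shoelace formula to the sequence of (X, Y) vertices; enclosed area = 280.40 mm².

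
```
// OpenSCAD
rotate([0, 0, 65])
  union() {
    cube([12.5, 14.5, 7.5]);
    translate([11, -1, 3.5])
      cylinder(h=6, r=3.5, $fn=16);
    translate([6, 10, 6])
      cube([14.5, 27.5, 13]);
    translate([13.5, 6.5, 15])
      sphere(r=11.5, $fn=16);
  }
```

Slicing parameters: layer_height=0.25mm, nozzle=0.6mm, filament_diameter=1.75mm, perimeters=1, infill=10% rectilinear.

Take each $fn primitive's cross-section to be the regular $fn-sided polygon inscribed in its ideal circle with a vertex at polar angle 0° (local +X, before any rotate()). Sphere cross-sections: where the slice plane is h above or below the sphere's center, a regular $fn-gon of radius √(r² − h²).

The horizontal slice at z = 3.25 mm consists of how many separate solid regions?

1

At z = 3.25 mm: the 12.5×14.5 cube contributes its full rectangle; the cylinder at (11, -1) is not intersected at this z (z outside [3.5, 9.5]); the cube at (6, 10) is absent (z outside [6, 19]); the sphere at (13.5, 6.5) is not intersected at this z (|z−center|=11.750 > r=11.5); Merging all regions: only the 12.5×14.5 cube is present, so the union is just that shape — 1 connected region; (rotated 65° about Z; rotation is an isometry so areas/perimeters/island counts are preserved). The result has 1 disconnected region.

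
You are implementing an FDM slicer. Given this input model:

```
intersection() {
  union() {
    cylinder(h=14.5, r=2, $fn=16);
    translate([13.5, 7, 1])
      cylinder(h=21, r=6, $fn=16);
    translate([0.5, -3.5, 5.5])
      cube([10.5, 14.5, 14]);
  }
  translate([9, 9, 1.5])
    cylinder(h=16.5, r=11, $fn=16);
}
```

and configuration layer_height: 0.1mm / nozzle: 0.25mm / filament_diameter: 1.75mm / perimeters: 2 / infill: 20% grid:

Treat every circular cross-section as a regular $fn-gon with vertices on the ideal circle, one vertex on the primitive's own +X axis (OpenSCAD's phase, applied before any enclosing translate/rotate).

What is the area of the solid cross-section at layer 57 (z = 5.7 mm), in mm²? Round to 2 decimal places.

209.68 mm²

At z = 5.7 mm: the r=2 cylinder gives a regular 16-gon of circumradius 2 (constant along its height) (area = (16/2)·2.000²·sin(360°/16) = 12.25 mm²); the r=6 cylinder at (13.5, 7) gives a regular 16-gon of circumradius 6 (constant along its height) (area = (16/2)·6.000²·sin(360°/16) = 110.21 mm²); the cube at (0.5, -3.5) is present — its section is the full 10.5×14.5 rectangle (area 152.25 mm²); Combining (union): the regions partially overlap — summed areas 274.71 mm² minus the doubly-counted overlap 29.08 mm² gives 245.62 mm² — area = 245.62 mm²; the cylinder at (9, 9): section is a regular 16-gon, circumradius r=11 (area = (16/2)·11.000²·sin(360°/16) = 370.44 mm²); Keeping only the common overlap: the r=11 cylinder at (9, 9) partially overlaps that combined region; clipping to the common part keeps 209.68 mm² — area = 209.68 mm². Overall, the cross-section is a single solid region. Net area = 209.68 mm².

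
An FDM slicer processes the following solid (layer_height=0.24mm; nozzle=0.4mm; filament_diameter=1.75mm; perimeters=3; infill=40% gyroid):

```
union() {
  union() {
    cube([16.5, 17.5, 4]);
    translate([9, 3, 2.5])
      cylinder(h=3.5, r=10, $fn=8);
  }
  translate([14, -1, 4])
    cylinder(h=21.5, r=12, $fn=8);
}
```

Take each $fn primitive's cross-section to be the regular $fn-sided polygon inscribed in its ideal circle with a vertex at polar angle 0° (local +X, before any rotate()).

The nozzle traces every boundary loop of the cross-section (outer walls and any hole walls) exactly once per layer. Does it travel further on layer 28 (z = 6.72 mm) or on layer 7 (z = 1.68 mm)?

layer 28 (z = 6.72 mm)

Layer 28 (z = 6.72): the cube is absent (z outside [0, 4]); the cylinder at (9, 3) is absent (z outside [2.5, 6]); Merging all regions: nothing is present at this height; the cylinder at (14, -1): section is a regular 8-gon, circumradius r=12 (perimeter = 2·8·12.000·sin(180°/8) = 73.48 mm); Merging all regions: only the r=12 cylinder at (14, -1) is present, so the union is just that shape — boundary = 73.48 mm. So its perimeter = 73.48 mm. Layer 7 (z = 1.68): the cube (footprint 16.5×17.5) is included at this height (perimeter 68.00 mm); the cylinder at (9, 3) is not intersected at this z (z outside [2.5, 6]); Taking the union: only the 16.5×17.5 cube is present, so the union is just that shape — boundary = 68.00 mm; the cylinder at (14, -1) is absent (z outside [4, 25.5]); Merging all regions: only the result so far is present, so the union is just that shape — boundary = 68.00 mm. So its perimeter = 68.00 mm. Layer 28 is larger (73.48 vs 68.00 mm).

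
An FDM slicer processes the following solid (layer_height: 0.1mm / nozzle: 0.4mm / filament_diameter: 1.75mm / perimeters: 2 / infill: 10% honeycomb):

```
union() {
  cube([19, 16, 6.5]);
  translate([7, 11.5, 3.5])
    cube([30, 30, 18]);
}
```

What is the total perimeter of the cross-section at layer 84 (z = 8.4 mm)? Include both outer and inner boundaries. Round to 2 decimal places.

At z = 8.4 mm: the cube is not intersected at this z (z outside [0, 6.5]); the 30×30 cube at (7, 11.5) contributes its full rectangle (perimeter 120.00 mm); Combining (union): only the 30×30 cube at (7, 11.5) is present, so the union is just that shape — boundary = 120.00 mm. Overall, the cross-section is a single solid region. Total boundary length (outer) = 120.00 mm.

120.00 mm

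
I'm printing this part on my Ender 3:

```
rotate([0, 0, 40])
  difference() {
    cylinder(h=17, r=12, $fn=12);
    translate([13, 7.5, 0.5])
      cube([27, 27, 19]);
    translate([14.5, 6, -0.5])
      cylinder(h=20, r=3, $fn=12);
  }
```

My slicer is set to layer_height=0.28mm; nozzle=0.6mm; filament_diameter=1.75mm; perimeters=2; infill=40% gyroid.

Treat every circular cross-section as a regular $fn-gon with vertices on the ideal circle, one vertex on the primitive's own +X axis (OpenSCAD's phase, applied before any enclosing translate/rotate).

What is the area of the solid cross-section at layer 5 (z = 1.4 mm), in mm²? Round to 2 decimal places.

432.00 mm²

At z = 1.4 mm: the cylinder: section is a regular 12-gon, circumradius r=12 (area = (12/2)·12.000²·sin(360°/12) = 432.00 mm²); the cube at (13, 7.5) (footprint 27×27) is included at this height (area 729.00 mm²); the cylinder at (14.5, 6): section is a regular 12-gon, circumradius r=3 (area = (12/2)·3.000²·sin(360°/12) = 27.00 mm²); After the difference (first − rest): starting from the r=12 cylinder (432.00 mm²), the 27×27 cube at (13, 7.5) misses the remaining region (no effect); the r=3 cylinder at (14.5, 6) misses the remaining region (no effect) — area = 432.00 mm²; (rotated 40° about Z; rotation is an isometry so areas/perimeters/island counts are preserved). Overall, the cross-section is a single solid region. Net area = 432.00 mm².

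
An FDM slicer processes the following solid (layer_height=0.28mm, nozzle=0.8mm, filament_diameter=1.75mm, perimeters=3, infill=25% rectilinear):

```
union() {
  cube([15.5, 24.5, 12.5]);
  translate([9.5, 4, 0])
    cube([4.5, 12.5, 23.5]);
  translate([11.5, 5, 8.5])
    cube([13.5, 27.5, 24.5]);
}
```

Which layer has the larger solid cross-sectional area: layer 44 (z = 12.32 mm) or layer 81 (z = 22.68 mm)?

layer 44 (z = 12.32 mm)

Layer 44 (z = 12.32): the 15.5×24.5 cube contributes its full rectangle (area 379.75 mm²); the 4.5×12.5 cube at (9.5, 4) contributes its full rectangle (area 56.25 mm²); the cube at (11.5, 5) (footprint 13.5×27.5) is included at this height (area 371.25 mm²); Combining (union): the regions partially overlap — summed areas 807.25 mm² minus the doubly-counted overlap 134.25 mm² gives 673.00 mm² — area = 673.00 mm². So its area = 673.00 mm². Layer 81 (z = 22.68): the cube is absent (z outside [0, 12.5]); the cube at (9.5, 4) (footprint 4.5×12.5) is included at this height (area 56.25 mm²); the cube at (11.5, 5) (footprint 13.5×27.5) is included at this height (area 371.25 mm²); Combining (union): the regions partially overlap — summed areas 427.50 mm² minus the doubly-counted overlap 28.75 mm² gives 398.75 mm² — area = 398.75 mm². So its area = 398.75 mm². Layer 44 is larger (673.00 vs 398.75 mm²).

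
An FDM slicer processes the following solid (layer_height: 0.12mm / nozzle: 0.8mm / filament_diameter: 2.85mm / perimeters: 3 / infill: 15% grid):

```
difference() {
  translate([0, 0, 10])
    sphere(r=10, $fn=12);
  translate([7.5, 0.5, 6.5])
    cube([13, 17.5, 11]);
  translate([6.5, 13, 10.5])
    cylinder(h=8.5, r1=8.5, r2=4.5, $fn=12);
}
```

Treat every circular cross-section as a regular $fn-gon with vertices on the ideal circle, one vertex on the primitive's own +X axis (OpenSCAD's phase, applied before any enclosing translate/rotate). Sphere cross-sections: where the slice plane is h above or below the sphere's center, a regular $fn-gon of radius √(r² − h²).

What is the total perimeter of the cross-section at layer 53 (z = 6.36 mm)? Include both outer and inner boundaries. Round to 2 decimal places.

At z = 6.36 mm: the r=10 sphere slices to a regular 12-gon of circumradius 9.314 (√(r²−h²) with h=3.64 from center) (perimeter = 2·12·9.314·sin(180°/12) = 57.86 mm); the cube at (7.5, 0.5) is absent (z outside [6.5, 17.5]); the cone at (6.5, 13) is absent (z outside [10.5, 19]); Taking the first minus the rest: none of the subtracted shapes is present at this height, so the r=10 sphere is unchanged — boundary = 57.86 mm. Overall, the cross-section is a single solid region. Total boundary length (outer) = 57.86 mm.

57.86 mm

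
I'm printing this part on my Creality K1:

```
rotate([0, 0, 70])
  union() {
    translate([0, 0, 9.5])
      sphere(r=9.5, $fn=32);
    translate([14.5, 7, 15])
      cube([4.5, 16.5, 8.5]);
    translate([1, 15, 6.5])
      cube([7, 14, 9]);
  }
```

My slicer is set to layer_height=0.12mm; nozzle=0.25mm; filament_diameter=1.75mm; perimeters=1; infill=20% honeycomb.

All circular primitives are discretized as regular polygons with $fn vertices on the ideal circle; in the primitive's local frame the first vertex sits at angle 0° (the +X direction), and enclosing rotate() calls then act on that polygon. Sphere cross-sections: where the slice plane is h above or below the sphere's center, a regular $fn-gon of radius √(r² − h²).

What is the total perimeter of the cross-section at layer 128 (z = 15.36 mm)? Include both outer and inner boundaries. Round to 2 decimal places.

At z = 15.36 mm: the r=9.5 sphere slices to a regular 32-gon of circumradius 7.477 (√(r²−h²) with h=5.86 from center) (perimeter = 2·32·7.477·sin(180°/32) = 46.91 mm); the 4.5×16.5 cube at (14.5, 7) contributes its full rectangle (perimeter 42.00 mm); the cube at (1, 15) is present — its section is the full 7×14 rectangle (perimeter 42.00 mm); Taking the union: the 3 present regions are separate (no shared area or edge), so areas and boundary lengths simply add and each stays a separate island — boundary = 130.91 mm; (whole slice rotated 70° about Z — lengths, areas and connectivity unchanged). Overall, the cross-section has 3 separate islands. Total boundary length (outer) = 130.91 mm.

130.91 mm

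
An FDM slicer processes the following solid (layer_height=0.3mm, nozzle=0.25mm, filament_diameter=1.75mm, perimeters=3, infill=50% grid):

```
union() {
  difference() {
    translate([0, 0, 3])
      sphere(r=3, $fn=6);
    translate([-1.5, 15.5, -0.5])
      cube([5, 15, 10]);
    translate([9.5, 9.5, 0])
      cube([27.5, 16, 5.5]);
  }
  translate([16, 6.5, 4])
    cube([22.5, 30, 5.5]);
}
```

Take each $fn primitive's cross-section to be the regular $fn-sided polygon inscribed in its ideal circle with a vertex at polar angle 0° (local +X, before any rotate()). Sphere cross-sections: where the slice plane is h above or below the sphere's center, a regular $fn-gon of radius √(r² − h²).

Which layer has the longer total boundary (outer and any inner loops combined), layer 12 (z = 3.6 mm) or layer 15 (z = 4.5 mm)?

Layer 12 (z = 3.6): the sphere: section is a regular 6-gon, circumradius = √(r²−h²) = √(3²−0.6²) = 2.939 (perimeter = 2·6·2.939·sin(180°/6) = 17.64 mm); the cube at (-1.5, 15.5) is present — its section is the full 5×15 rectangle (perimeter 40.00 mm); the cube at (9.5, 9.5) is present — its section is the full 27.5×16 rectangle (perimeter 87.00 mm); After the difference (first − rest): starting from the r=3 sphere, the 5×15 cube at (-1.5, 15.5) misses the remaining region (no effect); the 27.5×16 cube at (9.5, 9.5) misses the remaining region (no effect) — boundary = 17.64 mm; the cube at (16, 6.5) is not intersected at this z (z outside [4, 9.5]); Merging all regions: only that combined region is present, so the union is just that shape — boundary = 17.64 mm. So its perimeter = 17.64 mm. Layer 15 (z = 4.5): the r=3 sphere contributes a regular 6-gon of circumradius √(3²−1.5²) = 2.598 (perimeter = 2·6·2.598·sin(180°/6) = 15.59 mm); the cube at (-1.5, 15.5) (footprint 5×15) is included at this height (perimeter 40.00 mm); the 27.5×16 cube at (9.5, 9.5) contributes its full rectangle (perimeter 87.00 mm); After the difference (first − rest): starting from the r=3 sphere, the 5×15 cube at (-1.5, 15.5) misses the remaining region (no effect); the 27.5×16 cube at (9.5, 9.5) misses the remaining region (no effect) — boundary = 15.59 mm; the cube at (16, 6.5) is present — its section is the full 22.5×30 rectangle (perimeter 105.00 mm); Taking the union: the 2 present regions are separate (no shared area or edge), so areas and boundary lengths simply add and each stays a separate island — boundary = 120.59 mm. So its perimeter = 120.59 mm. Layer 15 is larger (120.59 vs 17.64 mm).

layer 15 (z = 4.5 mm)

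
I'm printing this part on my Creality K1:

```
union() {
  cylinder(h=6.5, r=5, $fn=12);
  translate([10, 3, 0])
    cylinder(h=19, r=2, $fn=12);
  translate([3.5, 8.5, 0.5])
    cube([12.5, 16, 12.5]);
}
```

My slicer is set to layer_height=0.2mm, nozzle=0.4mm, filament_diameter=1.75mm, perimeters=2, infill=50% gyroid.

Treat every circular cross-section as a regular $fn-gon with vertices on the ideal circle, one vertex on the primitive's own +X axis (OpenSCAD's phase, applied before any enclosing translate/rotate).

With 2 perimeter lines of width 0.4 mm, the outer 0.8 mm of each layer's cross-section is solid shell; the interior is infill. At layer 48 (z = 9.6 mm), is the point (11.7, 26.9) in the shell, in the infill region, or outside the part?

At z = 9.6 mm: the cylinder is not intersected at this z (z outside [0, 6.5]); the cylinder at (10, 3): section is a regular 12-gon, circumradius r=2; the cube at (3.5, 8.5) is present — its section is the full 12.5×16 rectangle; Combining (union): the 2 present regions are separate (no shared area or edge), so areas and boundary lengths simply add and each stays a separate island — 2 connected regions. Overall, the cross-section has 2 separate islands. The nearest boundary edge runs (3.50, 24.50)→(16.00, 24.50); distance from the point to it = 2.40 mm. The point is not inside any of the regions above, so it lies outside the cross-section (2.40 mm from the nearest boundary).

outside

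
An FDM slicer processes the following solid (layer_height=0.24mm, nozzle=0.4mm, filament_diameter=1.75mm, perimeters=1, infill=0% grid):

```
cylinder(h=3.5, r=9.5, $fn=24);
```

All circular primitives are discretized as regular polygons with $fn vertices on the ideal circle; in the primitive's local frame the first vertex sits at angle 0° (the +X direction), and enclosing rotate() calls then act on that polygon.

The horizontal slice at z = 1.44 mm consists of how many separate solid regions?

At z = 1.44 mm: the cylinder: section is a regular 24-gon, circumradius r=9.5. The result has 1 disconnected region.

1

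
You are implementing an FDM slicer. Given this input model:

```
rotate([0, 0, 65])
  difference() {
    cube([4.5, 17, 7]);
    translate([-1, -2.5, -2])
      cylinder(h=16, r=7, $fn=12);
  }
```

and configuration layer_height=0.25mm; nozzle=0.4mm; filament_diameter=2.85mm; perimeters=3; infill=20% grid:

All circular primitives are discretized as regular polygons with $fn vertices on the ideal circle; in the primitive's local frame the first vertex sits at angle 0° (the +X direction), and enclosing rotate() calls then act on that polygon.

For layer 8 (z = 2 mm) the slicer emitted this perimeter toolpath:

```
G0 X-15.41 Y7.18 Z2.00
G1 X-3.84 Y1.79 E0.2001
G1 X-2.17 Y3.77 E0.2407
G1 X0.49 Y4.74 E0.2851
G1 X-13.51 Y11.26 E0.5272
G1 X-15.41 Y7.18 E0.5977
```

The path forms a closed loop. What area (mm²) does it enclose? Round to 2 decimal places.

61.67 mm²

Apply the shoelace formula to the sequence of (X, Y) vertices; enclosed area = 61.67 mm².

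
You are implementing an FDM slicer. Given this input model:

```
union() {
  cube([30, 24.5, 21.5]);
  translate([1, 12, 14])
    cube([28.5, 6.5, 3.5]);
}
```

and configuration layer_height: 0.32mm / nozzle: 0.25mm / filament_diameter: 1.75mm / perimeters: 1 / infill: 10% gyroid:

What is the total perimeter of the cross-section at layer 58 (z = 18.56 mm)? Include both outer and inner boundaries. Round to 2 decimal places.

109.00 mm

At z = 18.56 mm: the cube (footprint 30×24.5) is included at this height (perimeter 109.00 mm); the cube at (1, 12) does not reach this height (z outside [14, 17.5]); Merging all regions: only the 30×24.5 cube is present, so the union is just that shape — boundary = 109.00 mm. Overall, the cross-section is a single solid region. Total boundary length (outer) = 109.00 mm.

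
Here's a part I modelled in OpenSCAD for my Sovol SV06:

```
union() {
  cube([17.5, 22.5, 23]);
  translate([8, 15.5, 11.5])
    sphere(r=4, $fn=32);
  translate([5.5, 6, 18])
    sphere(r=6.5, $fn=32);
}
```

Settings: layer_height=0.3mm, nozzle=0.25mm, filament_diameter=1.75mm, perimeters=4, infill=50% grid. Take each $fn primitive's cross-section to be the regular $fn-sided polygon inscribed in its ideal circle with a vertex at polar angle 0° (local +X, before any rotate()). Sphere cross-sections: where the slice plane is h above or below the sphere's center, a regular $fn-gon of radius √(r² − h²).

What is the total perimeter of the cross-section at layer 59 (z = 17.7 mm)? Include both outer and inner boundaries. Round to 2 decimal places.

80.49 mm

At z = 17.7 mm: the cube is present — its section is the full 17.5×22.5 rectangle (perimeter 80.00 mm); the sphere at (8, 15.5) is absent (|z−center|=6.200 > r=4); the r=6.5 sphere at (5.5, 6) contributes a regular 32-gon of circumradius √(6.5²−0.3²) = 6.493 (perimeter = 2·32·6.493·sin(180°/32) = 40.73 mm); Merging all regions: the regions partially overlap (shared area 125.57 mm²), so the edge portions inside another operand are dropped and the merged outline is re-measured after clipping — boundary = 80.49 mm. Overall, the cross-section is a single solid region. Total boundary length (outer) = 80.49 mm.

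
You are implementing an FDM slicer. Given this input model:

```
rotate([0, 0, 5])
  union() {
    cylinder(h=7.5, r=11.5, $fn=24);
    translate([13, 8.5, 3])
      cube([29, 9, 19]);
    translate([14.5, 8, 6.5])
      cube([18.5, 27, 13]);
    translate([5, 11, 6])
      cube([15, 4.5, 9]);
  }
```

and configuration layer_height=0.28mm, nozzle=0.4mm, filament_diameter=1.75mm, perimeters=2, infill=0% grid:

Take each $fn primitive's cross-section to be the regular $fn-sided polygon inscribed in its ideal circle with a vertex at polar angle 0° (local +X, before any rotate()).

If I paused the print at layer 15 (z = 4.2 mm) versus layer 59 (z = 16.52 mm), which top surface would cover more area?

Layer 15 (z = 4.2): the r=11.5 cylinder gives a regular 24-gon of circumradius 11.5 (constant along its height) (area = (24/2)·11.500²·sin(360°/24) = 410.75 mm²); the 29×9 cube at (13, 8.5) contributes its full rectangle (area 261.00 mm²); the cube at (14.5, 8) is not intersected at this z (z outside [6.5, 19.5]); the cube at (5, 11) is absent (z outside [6, 15]); Merging all regions: the 2 present regions are separate (no shared area or edge), so areas and boundary lengths simply add and each stays a separate island — area = 671.75 mm²; (rotated 5° about Z; rotation is an isometry so areas/perimeters/island counts are preserved). So its area = 671.75 mm². Layer 59 (z = 16.52): the cylinder does not reach this height (z outside [0, 7.5]); the cube at (13, 8.5) is present — its section is the full 29×9 rectangle (area 261.00 mm²); the cube at (14.5, 8) (footprint 18.5×27) is included at this height (area 499.50 mm²); the cube at (5, 11) is absent (z outside [6, 15]); Combining (union): the regions partially overlap — summed areas 760.50 mm² minus the doubly-counted overlap 166.50 mm² gives 594.00 mm² — area = 594.00 mm²; (whole slice rotated 5° about Z — lengths, areas and connectivity unchanged). So its area = 594.00 mm². Layer 15 is larger (671.75 vs 594.00 mm²).

layer 15 (z = 4.2 mm)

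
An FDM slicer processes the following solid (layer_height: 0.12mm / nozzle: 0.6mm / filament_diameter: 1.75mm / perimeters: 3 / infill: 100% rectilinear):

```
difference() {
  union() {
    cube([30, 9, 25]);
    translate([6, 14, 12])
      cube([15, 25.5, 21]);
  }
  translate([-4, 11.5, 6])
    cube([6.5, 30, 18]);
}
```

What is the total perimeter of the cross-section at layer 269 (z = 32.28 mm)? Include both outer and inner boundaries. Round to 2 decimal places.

81.00 mm

At z = 32.28 mm: the cube is not intersected at this z (z outside [0, 25]); the cube at (6, 14) is present — its section is the full 15×25.5 rectangle (perimeter 81.00 mm); Combining (union): only the 15×25.5 cube at (6, 14) is present, so the union is just that shape — boundary = 81.00 mm; the cube at (-4, 11.5) is not intersected at this z (z outside [6, 24]); Subtracting the remaining from the first: none of the subtracted shapes is present at this height, so the result so far is unchanged — boundary = 81.00 mm. Overall, the cross-section is a single solid region. Total boundary length (outer) = 81.00 mm.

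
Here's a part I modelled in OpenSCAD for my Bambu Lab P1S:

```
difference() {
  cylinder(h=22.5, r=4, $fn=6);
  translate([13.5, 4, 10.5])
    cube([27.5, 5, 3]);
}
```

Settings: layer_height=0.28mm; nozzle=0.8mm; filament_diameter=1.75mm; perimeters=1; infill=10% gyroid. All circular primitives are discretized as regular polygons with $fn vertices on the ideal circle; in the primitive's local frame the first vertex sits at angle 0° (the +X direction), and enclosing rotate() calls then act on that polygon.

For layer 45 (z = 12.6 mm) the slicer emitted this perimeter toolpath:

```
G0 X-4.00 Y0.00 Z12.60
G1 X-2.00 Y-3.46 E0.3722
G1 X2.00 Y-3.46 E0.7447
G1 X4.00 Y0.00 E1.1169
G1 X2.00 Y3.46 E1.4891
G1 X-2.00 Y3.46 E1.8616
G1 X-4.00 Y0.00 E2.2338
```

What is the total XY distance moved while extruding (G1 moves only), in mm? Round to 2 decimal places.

23.99 mm

Sum the Euclidean lengths of each G1 segment: total = 23.99 mm.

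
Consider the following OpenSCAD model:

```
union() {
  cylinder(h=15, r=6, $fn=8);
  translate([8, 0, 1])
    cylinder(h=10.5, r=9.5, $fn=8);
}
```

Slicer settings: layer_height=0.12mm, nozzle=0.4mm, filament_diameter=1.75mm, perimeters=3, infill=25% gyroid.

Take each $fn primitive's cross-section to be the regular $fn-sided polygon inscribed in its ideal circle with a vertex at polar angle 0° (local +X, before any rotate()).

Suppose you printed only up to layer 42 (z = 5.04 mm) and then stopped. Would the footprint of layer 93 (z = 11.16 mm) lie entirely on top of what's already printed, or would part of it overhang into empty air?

entirely on top

Compare the two slices. At z = 5.04: the r=6 cylinder contributes a regular 8-gon of circumradius 6 (area = (8/2)·6.000²·sin(360°/8) = 101.82 mm²); the r=9.5 cylinder at (8, 0) gives a regular 8-gon of circumradius 9.5 (constant along its height) (area = (8/2)·9.500²·sin(360°/8) = 255.27 mm²); Combining (union): the regions partially overlap — summed areas 357.09 mm² minus the doubly-counted overlap 54.34 mm² gives 302.75 mm² — area = 302.75 mm². At z = 11.16: the r=6 cylinder gives a regular 8-gon of circumradius 6 (constant along its height) (area = (8/2)·6.000²·sin(360°/8) = 101.82 mm²); the r=9.5 cylinder at (8, 0) gives a regular 8-gon of circumradius 9.5 (constant along its height) (area = (8/2)·9.500²·sin(360°/8) = 255.27 mm²); Combining (union): the regions partially overlap — summed areas 357.09 mm² minus the doubly-counted overlap 54.34 mm² gives 302.75 mm² — area = 302.75 mm². Checking containment: the cross-section at z = 11.16 is a subset of the cross-section at z = 5.04.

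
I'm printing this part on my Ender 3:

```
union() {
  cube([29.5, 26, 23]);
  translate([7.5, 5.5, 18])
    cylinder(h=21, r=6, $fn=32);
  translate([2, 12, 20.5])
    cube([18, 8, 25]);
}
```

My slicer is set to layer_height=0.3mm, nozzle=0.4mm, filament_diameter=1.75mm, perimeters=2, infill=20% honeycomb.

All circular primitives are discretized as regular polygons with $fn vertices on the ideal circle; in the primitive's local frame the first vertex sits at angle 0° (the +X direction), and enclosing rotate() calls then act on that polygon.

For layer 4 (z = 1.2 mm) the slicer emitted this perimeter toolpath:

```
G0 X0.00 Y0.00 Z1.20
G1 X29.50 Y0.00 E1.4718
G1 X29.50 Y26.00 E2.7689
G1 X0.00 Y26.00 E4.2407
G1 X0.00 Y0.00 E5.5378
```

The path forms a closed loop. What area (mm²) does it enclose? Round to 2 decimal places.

767.00 mm²

Apply the shoelace formula to the sequence of (X, Y) vertices; enclosed area = 767.00 mm².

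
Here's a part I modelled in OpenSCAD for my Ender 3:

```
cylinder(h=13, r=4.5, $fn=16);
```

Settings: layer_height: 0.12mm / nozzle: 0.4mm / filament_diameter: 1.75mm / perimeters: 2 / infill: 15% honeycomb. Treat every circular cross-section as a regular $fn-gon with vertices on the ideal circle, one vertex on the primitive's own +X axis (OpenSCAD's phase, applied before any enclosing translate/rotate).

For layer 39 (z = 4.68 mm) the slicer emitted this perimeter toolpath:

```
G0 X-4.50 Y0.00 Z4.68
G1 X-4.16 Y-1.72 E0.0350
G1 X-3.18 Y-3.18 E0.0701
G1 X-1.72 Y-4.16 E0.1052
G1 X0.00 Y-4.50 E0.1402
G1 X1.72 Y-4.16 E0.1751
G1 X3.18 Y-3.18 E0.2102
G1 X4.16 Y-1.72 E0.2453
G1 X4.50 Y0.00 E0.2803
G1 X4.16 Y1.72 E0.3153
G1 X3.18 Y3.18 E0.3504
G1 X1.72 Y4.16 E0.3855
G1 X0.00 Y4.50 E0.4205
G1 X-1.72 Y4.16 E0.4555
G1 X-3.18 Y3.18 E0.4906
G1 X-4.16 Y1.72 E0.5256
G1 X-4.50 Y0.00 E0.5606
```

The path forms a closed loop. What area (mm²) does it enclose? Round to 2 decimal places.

62.00 mm²

Apply the shoelace formula to the sequence of (X, Y) vertices; enclosed area = 62.00 mm².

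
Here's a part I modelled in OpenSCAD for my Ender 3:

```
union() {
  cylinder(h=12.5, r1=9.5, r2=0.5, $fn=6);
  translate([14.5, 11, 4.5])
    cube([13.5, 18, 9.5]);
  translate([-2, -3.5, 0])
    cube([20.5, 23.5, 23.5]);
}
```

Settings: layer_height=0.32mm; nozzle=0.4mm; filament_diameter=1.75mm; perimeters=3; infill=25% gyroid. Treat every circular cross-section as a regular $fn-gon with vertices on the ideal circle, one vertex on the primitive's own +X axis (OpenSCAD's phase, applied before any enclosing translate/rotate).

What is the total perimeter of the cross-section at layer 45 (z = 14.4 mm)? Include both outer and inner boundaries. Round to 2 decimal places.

88.00 mm

At z = 14.4 mm: the cone is absent (z outside [0, 12.5]); the cube at (14.5, 11) is absent (z outside [4.5, 14]); the cube at (-2, -3.5) is present — its section is the full 20.5×23.5 rectangle (perimeter 88.00 mm); Merging all regions: only the 20.5×23.5 cube at (-2, -3.5) is present, so the union is just that shape — boundary = 88.00 mm. Overall, the cross-section is a single solid region. Total boundary length (outer) = 88.00 mm.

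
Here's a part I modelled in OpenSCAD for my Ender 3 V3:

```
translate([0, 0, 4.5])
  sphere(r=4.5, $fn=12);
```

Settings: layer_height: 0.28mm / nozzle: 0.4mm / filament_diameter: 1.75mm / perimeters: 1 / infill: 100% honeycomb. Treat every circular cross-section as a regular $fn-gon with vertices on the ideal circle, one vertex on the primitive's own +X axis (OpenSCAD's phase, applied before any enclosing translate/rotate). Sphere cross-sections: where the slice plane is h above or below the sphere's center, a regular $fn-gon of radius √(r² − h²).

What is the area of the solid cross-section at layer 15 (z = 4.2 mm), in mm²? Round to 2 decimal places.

60.48 mm²

At z = 4.2 mm: the sphere: section is a regular 12-gon, circumradius = √(r²−h²) = √(4.5²−0.3²) = 4.490 (area = (12/2)·4.490²·sin(360°/12) = 60.48 mm²). Overall, the cross-section is a single solid region. Net area = 60.48 mm².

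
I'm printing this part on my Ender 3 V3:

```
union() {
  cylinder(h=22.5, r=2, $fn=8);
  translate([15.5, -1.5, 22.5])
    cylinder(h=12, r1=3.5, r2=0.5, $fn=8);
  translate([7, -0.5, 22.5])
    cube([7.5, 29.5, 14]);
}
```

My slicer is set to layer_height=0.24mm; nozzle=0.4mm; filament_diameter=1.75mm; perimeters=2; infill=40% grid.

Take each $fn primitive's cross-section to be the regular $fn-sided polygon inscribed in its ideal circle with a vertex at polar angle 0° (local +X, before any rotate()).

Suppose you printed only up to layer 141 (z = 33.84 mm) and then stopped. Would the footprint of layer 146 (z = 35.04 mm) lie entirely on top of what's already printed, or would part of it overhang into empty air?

entirely on top

Compare the two slices. At z = 33.84: the cylinder is not intersected at this z (z outside [0, 22.5]); the cone at (15.5, -1.5): at t=0.945 of its height the radius interpolates to r₁+(r₂−r₁)t = 0.665, giving a regular 8-gon of that circumradius (area = (8/2)·0.665²·sin(360°/8) = 1.25 mm²); the cube at (7, -0.5) is present — its section is the full 7.5×29.5 rectangle (area 221.25 mm²); Combining (union): the 2 present regions are separate (no shared area or edge), so areas and boundary lengths simply add and each stays a separate island — area = 222.50 mm². At z = 35.04: the cylinder is absent (z outside [0, 22.5]); the cone at (15.5, -1.5) is absent (z outside [22.5, 34.5]); the 7.5×29.5 cube at (7, -0.5) contributes its full rectangle (area 221.25 mm²); Merging all regions: only the 7.5×29.5 cube at (7, -0.5) is present, so the union is just that shape — area = 221.25 mm². Checking containment: the cross-section at z = 35.04 is a subset of the cross-section at z = 33.84.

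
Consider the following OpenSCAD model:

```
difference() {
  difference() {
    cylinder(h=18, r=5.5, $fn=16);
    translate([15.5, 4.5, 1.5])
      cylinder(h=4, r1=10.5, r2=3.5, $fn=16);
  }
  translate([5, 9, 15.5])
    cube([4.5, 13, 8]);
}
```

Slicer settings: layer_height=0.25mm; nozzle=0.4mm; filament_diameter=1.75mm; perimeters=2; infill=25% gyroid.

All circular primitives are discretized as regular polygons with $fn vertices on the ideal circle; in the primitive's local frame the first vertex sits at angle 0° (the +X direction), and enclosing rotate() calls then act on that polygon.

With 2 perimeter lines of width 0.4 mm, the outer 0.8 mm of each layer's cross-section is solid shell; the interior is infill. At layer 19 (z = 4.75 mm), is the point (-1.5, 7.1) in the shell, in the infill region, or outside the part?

outside

At z = 4.75 mm: the r=5.5 cylinder contributes a regular 16-gon of circumradius 5.5; the cone at (15.5, 4.5): at t=0.812 of its height the radius interpolates to r₁+(r₂−r₁)t = 4.812, giving a regular 16-gon of that circumradius; Subtracting the remaining from the first: starting from the r=5.5 cylinder, the cone at (15.5, 4.5) misses the remaining region (no effect) — 1 connected region; the cube at (5, 9) is not intersected at this z (z outside [15.5, 23.5]); After the difference (first − rest): none of the subtracted shapes is present at this height, so that combined region is unchanged — 1 connected region. Overall, the cross-section is a single solid region. The nearest boundary edge runs (-2.10, 5.08)→(0.00, 5.50); distance from the point to it = 1.86 mm. The point is not inside any of the regions above, so it lies outside the cross-section (1.86 mm from the nearest boundary).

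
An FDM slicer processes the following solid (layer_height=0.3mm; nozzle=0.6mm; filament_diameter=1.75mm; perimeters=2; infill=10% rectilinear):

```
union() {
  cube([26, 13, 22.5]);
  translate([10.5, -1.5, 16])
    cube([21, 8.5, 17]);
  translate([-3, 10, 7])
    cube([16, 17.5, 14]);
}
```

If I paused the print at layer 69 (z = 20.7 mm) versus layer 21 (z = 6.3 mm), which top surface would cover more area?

Layer 69 (z = 20.7): the 26×13 cube contributes its full rectangle (area 338.00 mm²); the cube at (10.5, -1.5) (footprint 21×8.5) is included at this height (area 178.50 mm²); the cube at (-3, 10) (footprint 16×17.5) is included at this height (area 280.00 mm²); Combining (union): the regions partially overlap — summed areas 796.50 mm² minus the doubly-counted overlap 147.50 mm² gives 649.00 mm² — area = 649.00 mm². So its area = 649.00 mm². Layer 21 (z = 6.3): the 26×13 cube contributes its full rectangle (area 338.00 mm²); the cube at (10.5, -1.5) does not reach this height (z outside [16, 33]); the cube at (-3, 10) is not intersected at this z (z outside [7, 21]); Taking the union: only the 26×13 cube is present, so the union is just that shape — area = 338.00 mm². So its area = 338.00 mm². Layer 69 is larger (649.00 vs 338.00 mm²).

layer 69 (z = 20.7 mm)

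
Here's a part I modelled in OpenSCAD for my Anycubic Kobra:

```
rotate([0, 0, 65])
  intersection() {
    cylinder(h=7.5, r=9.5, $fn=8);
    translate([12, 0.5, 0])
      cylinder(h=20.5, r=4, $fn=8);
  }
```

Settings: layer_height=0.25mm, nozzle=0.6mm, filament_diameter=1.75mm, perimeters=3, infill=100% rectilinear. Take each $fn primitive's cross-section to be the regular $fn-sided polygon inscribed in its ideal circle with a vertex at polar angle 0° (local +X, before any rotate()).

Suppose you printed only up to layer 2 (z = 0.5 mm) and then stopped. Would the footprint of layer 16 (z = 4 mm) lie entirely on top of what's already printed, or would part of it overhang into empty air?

entirely on top

Compare the two slices. At z = 0.5: the cylinder: section is a regular 8-gon, circumradius r=9.5 (area = (8/2)·9.500²·sin(360°/8) = 255.27 mm²); the cylinder at (12, 0.5): section is a regular 8-gon, circumradius r=4 (area = (8/2)·4.000²·sin(360°/8) = 45.25 mm²); Taking the intersection: the r=4 cylinder at (12, 0.5) partially overlaps the r=9.5 cylinder; clipping to the common part keeps 2.66 mm² — area = 2.66 mm²; (rotated 65° about Z; rotation is an isometry so areas/perimeters/island counts are preserved). At z = 4: the r=9.5 cylinder contributes a regular 8-gon of circumradius 9.5 (area = (8/2)·9.500²·sin(360°/8) = 255.27 mm²); the r=4 cylinder at (12, 0.5) contributes a regular 8-gon of circumradius 4 (area = (8/2)·4.000²·sin(360°/8) = 45.25 mm²); After intersecting: the r=4 cylinder at (12, 0.5) partially overlaps the r=9.5 cylinder; clipping to the common part keeps 2.66 mm² — area = 2.66 mm²; (whole slice rotated 65° about Z — lengths, areas and connectivity unchanged). Checking containment: the cross-section at z = 4 is a subset of the cross-section at z = 0.5.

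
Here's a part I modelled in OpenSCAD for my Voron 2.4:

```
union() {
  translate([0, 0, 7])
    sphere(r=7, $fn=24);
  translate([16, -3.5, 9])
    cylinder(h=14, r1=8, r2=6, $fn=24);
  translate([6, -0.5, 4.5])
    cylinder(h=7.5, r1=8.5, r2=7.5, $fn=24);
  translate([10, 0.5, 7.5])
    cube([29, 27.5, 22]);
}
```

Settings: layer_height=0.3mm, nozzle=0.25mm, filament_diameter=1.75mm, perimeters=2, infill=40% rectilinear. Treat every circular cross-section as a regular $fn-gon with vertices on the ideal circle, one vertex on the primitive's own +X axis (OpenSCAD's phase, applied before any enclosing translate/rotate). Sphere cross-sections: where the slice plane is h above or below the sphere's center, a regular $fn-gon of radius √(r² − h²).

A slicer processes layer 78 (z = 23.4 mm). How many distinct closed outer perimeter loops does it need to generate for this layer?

1

At z = 23.4 mm: the sphere is not intersected at this z (|z−center|=16.400 > r=7); the cone at (16, -3.5) is not intersected at this z (z outside [9, 23]); the cone at (6, -0.5) does not reach this height (z outside [4.5, 12]); the cube at (10, 0.5) is present — its section is the full 29×27.5 rectangle; Combining (union): only the 29×27.5 cube at (10, 0.5) is present, so the union is just that shape — 1 connected region. The result has 1 disconnected region.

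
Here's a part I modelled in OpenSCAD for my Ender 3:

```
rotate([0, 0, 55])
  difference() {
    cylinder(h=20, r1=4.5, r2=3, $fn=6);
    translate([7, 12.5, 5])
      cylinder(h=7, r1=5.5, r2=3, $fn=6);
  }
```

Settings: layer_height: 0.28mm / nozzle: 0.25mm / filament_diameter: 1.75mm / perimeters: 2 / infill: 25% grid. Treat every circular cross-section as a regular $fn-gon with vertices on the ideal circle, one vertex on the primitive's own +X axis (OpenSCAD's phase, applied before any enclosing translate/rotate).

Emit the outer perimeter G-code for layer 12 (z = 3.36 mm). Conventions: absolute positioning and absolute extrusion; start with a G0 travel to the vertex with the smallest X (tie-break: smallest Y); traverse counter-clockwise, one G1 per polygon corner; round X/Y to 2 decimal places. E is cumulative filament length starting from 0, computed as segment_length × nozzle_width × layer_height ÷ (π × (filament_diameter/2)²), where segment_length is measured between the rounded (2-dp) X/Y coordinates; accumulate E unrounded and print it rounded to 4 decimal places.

At z = 3.36 mm: the cone: at t=0.168 of its height the radius interpolates to r₁+(r₂−r₁)t = 4.248, giving a regular 6-gon of that circumradius; the cone at (7, 12.5) is absent (z outside [5, 12]); Subtracting the remaining from the first: none of the subtracted shapes is present at this height, so the cone is unchanged — 1 connected region; (whole slice rotated 55° about Z — lengths, areas and connectivity unchanged). The outline is a single polygon with 6 vertices. Extrusion per mm of travel: 0.25 × 0.28 / (π × 0.875²) = 0.029103. Accumulating E over each segment gives final E = 0.7419.

G0 X-4.23 Y0.37 Z3.36
G1 X-2.44 Y-3.48 E0.1236
G1 X1.80 Y-3.85 E0.2474
G1 X4.23 Y-0.37 E0.3710
G1 X2.44 Y3.48 E0.4945
G1 X-1.80 Y3.85 E0.6184
G1 X-4.23 Y0.37 E0.7419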